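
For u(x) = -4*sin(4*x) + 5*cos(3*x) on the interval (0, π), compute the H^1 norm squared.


||u||_{H^1(0,π)}^2 = -3200/7 + 261*π

u'(x) = -15*sin(3*x) - 16*cos(4*x).
Expand u² and (u')² and integrate term by term on (0, π), using: for integers n ≥ 1, ∫_0^π sin²(nx) dx = ∫_0^π cos²(nx) dx = π/2; for n ≠ n', ∫_0^π sin(nx)sin(n'x) dx = ∫_0^π cos(nx)cos(n'x) dx = 0; and by product-to-sum, ∫_0^π sin(nx)cos(n'x) dx = ½∫_0^π [sin((n+n')x) + sin((n−n')x)] dx, which is 0 when n+n' is even and 2n/(n²−n'²) when n+n' is odd (it need not vanish on (0, π)).
  u² squared terms: (-4)²·∫sin(4x)² dx = 16·π/2 = 8*π;  (5)²·∫cos(3x)² dx = 25·π/2 = 25*π/2.
  u² cross terms: 2·(-4)·(5)·∫sin(4x)·cos(3x) dx = -40·(8/7) = -320/7.
  So ∫_0^π u² dx = 8*π + 25*π/2 − 320/7 = -320/7 + 41*π/2.
  (u')² squared terms: (-16)²·∫cos(4x)² dx = 256·π/2 = 128*π;  (-15)²·∫sin(3x)² dx = 225·π/2 = 225*π/2.
  (u')² cross terms: 2·(-16)·(-15)·∫cos(4x)·sin(3x) dx = 480·(-6/7) = -2880/7.
  So ∫_0^π (u')² dx = 128*π + 225*π/2 − 2880/7 = -2880/7 + 481*π/2.
||u||_{H^1}^2 = (-320/7 + 41*π/2) + (-2880/7 + 481*π/2) = -3200/7 + 261*π.


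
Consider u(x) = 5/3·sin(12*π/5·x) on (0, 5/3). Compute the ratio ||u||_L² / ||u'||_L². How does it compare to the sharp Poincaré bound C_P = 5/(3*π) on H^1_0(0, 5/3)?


||u||_L² / ||u'||_L² = 5/(12*π) < C_P = 5/(3*π).

u(x) = 5/3·sin(12*π/5·x), so u'(x) = 4*π*cos(12*π*x/5).
Writing u(x) = A·sin(kπx/L) with A = 5/3 and k = 4, use ∫_0^L sin²(kπx/L) dx = L/2 and ∫_0^L cos²(kπx/L) dx = L/2.
u² = 25/9·sin²(12*π/5·x) and (u')² = 16*π^2·cos²(12*π/5·x), and each of sin², cos² integrates to L/2 = 5/6 over (0, 5/3).
∫_0^5/3 u² dx = 125/54, so ||u||_L² = 5*sqrt(30)/18.
∫_0^5/3 (u')² dx = 40*π^2/3, so ||u'||_L² = 2*sqrt(30)*π/3.
Ratio ||u||_L² / ||u'||_L² = 5/(12*π).
Sharp Poincaré constant on H^1_0(0, 5/3) is C_P = L/π = 5/(3*π), achieved by sin(3*π/5·x).
This is the k = 4 harmonic; the ratio L/(kπ) is strictly less than C_P = L/π, consistent with the sharp inequality ||u||_L² ≤ C_P ||u'||_L².


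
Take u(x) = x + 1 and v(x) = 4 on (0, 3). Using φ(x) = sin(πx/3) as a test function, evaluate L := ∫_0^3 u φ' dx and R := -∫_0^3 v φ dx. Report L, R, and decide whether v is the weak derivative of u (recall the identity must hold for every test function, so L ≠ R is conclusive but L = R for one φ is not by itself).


LHS = -6/π, RHS = -24/π. No, v is not the weak derivative of u.

u(x) = x + 1, classical derivative u'(x) = 1.
φ(x) = sin(πx/3), so φ'(x) = π*cos(π*x/3)/3.
Note φ(0) = φ(3) = 0, so the boundary term u·φ vanishes.
LHS = ∫_0^3 u(x) φ'(x) dx = ∫_0^3 (π*x*cos(π*x/3)/3 + π*cos(π*x/3)/3) dx. Term by term:
  ∫_0^3 π*cos(π*x/3)/3 dx = 0;  ∫_0^3 π*x*cos(π*x/3)/3 dx = -6/π.
Sum: 0 − 6/π = -6/π.
So LHS = -6/π.
∫_0^3 v(x) φ(x) dx = ∫_0^3 (4*sin(π*x/3)) dx. Term by term:
  ∫_0^3 4*sin(π*x/3) dx = 24/π.
So RHS = -∫_0^3 v(x) φ(x) dx = -24/π.
LHS − RHS = 18/π ≠ 0, so the identity fails.
(For a valid weak derivative the identity must hold for EVERY test function, in particular this one. The failure shows v is NOT the weak derivative of u.)
Correct weak derivative would be u'(x) = 1.


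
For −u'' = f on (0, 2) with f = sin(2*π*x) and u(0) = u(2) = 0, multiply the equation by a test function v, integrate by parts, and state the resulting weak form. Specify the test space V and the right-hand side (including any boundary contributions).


V = H^1_0(0, 2) (so v(0) = v(2) = 0); weak form: ∫_0^2 u'v' dx = ∫_0^2 (sin(2*π*x)) v dx for all v ∈ V.

Multiply both sides by a test function v and integrate from 0 to 2:
  ∫_0^2 −u''(x) v(x) dx = ∫_0^2 f(x) v(x) dx.
Integrate the LHS by parts once:
  ∫_0^2 −u'' v dx = −[u'(x) v(x)]_0^2 + ∫_0^2 u'(x) v'(x) dx.
Thus ∫_0^2 u'(x) v'(x) dx = ∫_0^2 f(x) v(x) dx + [u'(x) v(x)]_0^2.
Choose V so that boundary terms are either known or forced to vanish.
u is Dirichlet: u(0) = u(2) = 0. Let V = H^1_0(0, 2); then v(0) = v(2) = 0, and [u' v]_0^2 = 0.
Weak formulation: find u (satisfying any essential BC) such that ∫_0^2 u'(x) v'(x) dx = ∫_0^2 f v dx for all v ∈ V.
Substituting f(x) = sin(2*π*x), the right-hand side is ∫_0^2 (sin(2*π*x)) v dx.


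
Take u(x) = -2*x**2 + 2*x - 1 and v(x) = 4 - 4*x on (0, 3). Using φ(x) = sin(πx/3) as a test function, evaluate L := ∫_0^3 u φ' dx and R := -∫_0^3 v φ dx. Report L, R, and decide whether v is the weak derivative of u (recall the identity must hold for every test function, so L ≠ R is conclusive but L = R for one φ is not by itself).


LHS = 24/π, RHS = 12/π. No, v is not the weak derivative of u.

u(x) = -2*x**2 + 2*x - 1, classical derivative u'(x) = 2 - 4*x.
φ(x) = sin(πx/3), so φ'(x) = π*cos(π*x/3)/3.
Note φ(0) = φ(3) = 0, so the boundary term u·φ vanishes.
LHS = ∫_0^3 u(x) φ'(x) dx = ∫_0^3 (-2*π*x^2*cos(π*x/3)/3 + 2*π*x*cos(π*x/3)/3 - π*cos(π*x/3)/3) dx. Term by term:
  ∫_0^3 -π*cos(π*x/3)/3 dx = 0;  ∫_0^3 -2*π*x^2*cos(π*x/3)/3 dx = 36/π;  ∫_0^3 2*π*x*cos(π*x/3)/3 dx = -12/π.
Sum: 0 + 36/π − 12/π = 24/π.
So LHS = 24/π.
∫_0^3 v(x) φ(x) dx = ∫_0^3 (-4*x*sin(π*x/3) + 4*sin(π*x/3)) dx. Term by term:
  ∫_0^3 4*sin(π*x/3) dx = 24/π;  ∫_0^3 -4*x*sin(π*x/3) dx = -36/π.
Sum: 24/π − 36/π = -12/π.
So RHS = -∫_0^3 v(x) φ(x) dx = 12/π.
LHS − RHS = 12/π ≠ 0, so the identity fails.
(For a valid weak derivative the identity must hold for EVERY test function, in particular this one. The failure shows v is NOT the weak derivative of u.)
Correct weak derivative would be u'(x) = 2 - 4*x.


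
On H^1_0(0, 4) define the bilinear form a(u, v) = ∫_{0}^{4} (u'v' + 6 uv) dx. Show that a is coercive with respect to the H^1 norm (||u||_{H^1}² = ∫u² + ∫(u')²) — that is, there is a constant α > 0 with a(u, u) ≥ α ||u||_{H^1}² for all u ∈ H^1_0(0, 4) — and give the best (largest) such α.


α = 1

Coercivity of a(·,·) on H^1_0(0, 4) means a(u, u) ≥ α ||u||_{H^1}² for every u ∈ H^1_0.
The interval has length L = 4, and Poincaré/coercivity depend only on L. Here a(u, u) = ∫(u')² + (6)·∫u².
Here c = 6 ≥ 1, so a(u,u) = ∫(u')² + c∫u² ≥ ∫(u')² + ∫u² = ||u||_{H^1}², i.e. α = 1 works. No larger α is possible: a(u,u) ≥ α||u||_{H^1}² means (1−α)∫(u')² ≥ (α−c)∫u², and for the modes u_n = sin(nπ(x−x₀)/L) (x₀ the left endpoint) one has ∫u_n²/∫(u_n')² = (L/(nπ))² → 0, so a(u_n,u_n)/||u_n||_{H^1}² → 1. Hence the optimal constant is α = 1.
Therefore α = 1.


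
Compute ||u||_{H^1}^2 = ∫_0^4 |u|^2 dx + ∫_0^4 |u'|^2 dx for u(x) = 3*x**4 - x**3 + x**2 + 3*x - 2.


||u||_{H^1}^2 = 11355140/21

The H^1 norm (squared) on an interval (0, L) is
  ||u||_{H^1}^2 = ∫_0^L u(x)^2 dx + ∫_0^L u'(x)^2 dx.
Compute u'(x) = 12*x**3 - 3*x**2 + 2*x + 3.
Then u(x)^2 = 9*x**8 - 6*x**7 + 7*x**6 + 16*x**5 - 17*x**4 + 10*x**3 + 5*x**2 - 12*x + 4 and u'(x)^2 = 144*x**6 - 72*x**5 + 57*x**4 + 60*x**3 - 14*x**2 + 12*x + 9.
Integrate each monomial from 0 to 4 using ∫_0^4 c·x^n dx = c·4^(n+1)/(n+1):
  ∫_0^4 u(x)^2 dx = ∫_0^4 (9*x^8 - 6*x^7 + 7*x^6 + 16*x^5 - 17*x^4 + 10*x^3 + 5*x^2 - 12*x + 4) dx. Term by term:
    ∫_0^4 9*x^8 dx = 262144;  ∫_0^4 -6*x^7 dx = -49152;  ∫_0^4 7*x^6 dx = 16384;
    ∫_0^4 16*x^5 dx = 32768/3;  ∫_0^4 -17*x^4 dx = -17408/5;  ∫_0^4 10*x^3 dx = 640;
    ∫_0^4 5*x^2 dx = 320/3;  ∫_0^4 -12*x dx = -96;  ∫_0^4 4 dx = 16.
  Sum: 262144 − 49152 + 16384 + 32768/3 − 17408/5 + 640 + 320/3 − 96 + 16 = 3562256/15.
  ∫_0^4 u'(x)^2 dx = ∫_0^4 (144*x^6 - 72*x^5 + 57*x^4 + 60*x^3 - 14*x^2 + 12*x + 9) dx. Term by term:
    ∫_0^4 144*x^6 dx = 2359296/7;  ∫_0^4 -72*x^5 dx = -49152;  ∫_0^4 57*x^4 dx = 58368/5;
    ∫_0^4 60*x^3 dx = 3840;  ∫_0^4 -14*x^2 dx = -896/3;  ∫_0^4 12*x dx = 96;
    ∫_0^4 9 dx = 36.
  Sum: 2359296/7 − 49152 + 58368/5 + 3840 − 896/3 + 96 + 36 = 31839908/105.
Adding: ||u||_{H^1}^2 = 3562256/15 + 31839908/105 = 11355140/21.


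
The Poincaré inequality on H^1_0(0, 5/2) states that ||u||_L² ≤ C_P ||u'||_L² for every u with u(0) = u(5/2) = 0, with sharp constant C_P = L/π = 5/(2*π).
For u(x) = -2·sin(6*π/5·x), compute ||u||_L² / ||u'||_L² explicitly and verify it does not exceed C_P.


||u||_L² / ||u'||_L² = 5/(6*π) < C_P = 5/(2*π).

u(x) = -2·sin(6*π/5·x), so u'(x) = -12*π*cos(6*π*x/5)/5.
Writing u(x) = A·sin(kπx/L) with A = -2 and k = 3, use ∫_0^L sin²(kπx/L) dx = L/2 and ∫_0^L cos²(kπx/L) dx = L/2.
u² = 4·sin²(6*π/5·x) and (u')² = 144*π^2/25·cos²(6*π/5·x), and each of sin², cos² integrates to L/2 = 5/4 over (0, 5/2).
∫_0^5/2 u² dx = 5, so ||u||_L² = sqrt(5).
∫_0^5/2 (u')² dx = 36*π^2/5, so ||u'||_L² = 6*sqrt(5)*π/5.
Ratio ||u||_L² / ||u'||_L² = 5/(6*π).
Sharp Poincaré constant on H^1_0(0, 5/2) is C_P = L/π = 5/(2*π), achieved by sin(2*π/5·x).
This is the k = 3 harmonic; the ratio L/(kπ) is strictly less than C_P = L/π, consistent with the sharp inequality ||u||_L² ≤ C_P ||u'||_L².


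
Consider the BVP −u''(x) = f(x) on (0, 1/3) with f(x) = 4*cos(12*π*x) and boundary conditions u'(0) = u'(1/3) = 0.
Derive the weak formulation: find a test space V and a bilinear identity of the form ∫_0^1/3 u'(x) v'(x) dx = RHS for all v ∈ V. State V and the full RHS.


V = H^1(0, 1/3) (no boundary constraint on v; u is determined up to an additive constant); weak form: ∫_0^1/3 u'v' dx = ∫_0^1/3 (4*cos(12*π*x)) v dx for all v ∈ V.

Multiply both sides by a test function v and integrate from 0 to 1/3:
  ∫_0^1/3 −u''(x) v(x) dx = ∫_0^1/3 f(x) v(x) dx.
Integrate the LHS by parts once:
  ∫_0^1/3 −u'' v dx = −[u'(x) v(x)]_0^1/3 + ∫_0^1/3 u'(x) v'(x) dx.
Thus ∫_0^1/3 u'(x) v'(x) dx = ∫_0^1/3 f(x) v(x) dx + [u'(x) v(x)]_0^1/3.
Choose V so that boundary terms are either known or forced to vanish.
u has homogeneous Neumann: u'(0) = u'(1/3) = 0. So [u' v]_0^1/3 = 0·v(1/3) − 0·v(0) = 0 for any v; take V = H^1(0, 1/3).
Weak formulation: find u (satisfying any essential BC) such that ∫_0^1/3 u'(x) v'(x) dx = ∫_0^1/3 f v dx for all v ∈ V (homogeneous Neumann, so boundary terms vanish).
Substituting f(x) = 4*cos(12*π*x), the right-hand side is ∫_0^1/3 (4*cos(12*π*x)) v dx.
Compatibility check (pure Neumann): taking v ≡ 1 ∈ V gives 0 = ∫_0^1/3 f dx + (0) − (0), i.e. ∫_0^1/3 f dx must equal u'(0) − u'(1/3) = 0. Indeed ∫_0^1/3 (4*cos(12*π*x)) dx = 0, so the data are compatible. The solution is then unique only up to an additive constant (fix it e.g. by requiring ∫_0^1/3 u dx = 0).


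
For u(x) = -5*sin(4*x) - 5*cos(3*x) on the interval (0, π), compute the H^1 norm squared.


||u||_{H^1(0,π)}^2 = 4000/7 + 675*π/2

u'(x) = 15*sin(3*x) - 20*cos(4*x).
Expand u² and (u')² and integrate term by term on (0, π), using: for integers n ≥ 1, ∫_0^π sin²(nx) dx = ∫_0^π cos²(nx) dx = π/2; for n ≠ n', ∫_0^π sin(nx)sin(n'x) dx = ∫_0^π cos(nx)cos(n'x) dx = 0; and by product-to-sum, ∫_0^π sin(nx)cos(n'x) dx = ½∫_0^π [sin((n+n')x) + sin((n−n')x)] dx, which is 0 when n+n' is even and 2n/(n²−n'²) when n+n' is odd (it need not vanish on (0, π)).
  u² squared terms: (-5)²·∫cos(3x)² dx = 25·π/2 = 25*π/2;  (-5)²·∫sin(4x)² dx = 25·π/2 = 25*π/2.
  u² cross terms: 2·(-5)·(-5)·∫cos(3x)·sin(4x) dx = 50·(8/7) = 400/7.
  So ∫_0^π u² dx = 25*π/2 + 25*π/2 + 400/7 = 400/7 + 25*π.
  (u')² squared terms: (-20)²·∫cos(4x)² dx = 400·π/2 = 200*π;  (15)²·∫sin(3x)² dx = 225·π/2 = 225*π/2.
  (u')² cross terms: 2·(-20)·(15)·∫cos(4x)·sin(3x) dx = -600·(-6/7) = 3600/7.
  So ∫_0^π (u')² dx = 200*π + 225*π/2 + 3600/7 = 3600/7 + 625*π/2.
||u||_{H^1}^2 = (400/7 + 25*π) + (3600/7 + 625*π/2) = 4000/7 + 675*π/2.


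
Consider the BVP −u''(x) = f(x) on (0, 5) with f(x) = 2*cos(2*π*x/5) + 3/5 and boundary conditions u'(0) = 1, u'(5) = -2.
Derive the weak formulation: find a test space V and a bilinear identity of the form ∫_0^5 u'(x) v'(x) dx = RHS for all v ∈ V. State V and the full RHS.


V = H^1(0, 5) (v unrestricted at boundary; u is determined up to an additive constant); weak form: ∫_0^5 u'v' dx = ∫_0^5 (2*cos(2*π*x/5) + 3/5) v dx − 2·v(5) − v(0) for all v ∈ V.

Multiply both sides by a test function v and integrate from 0 to 5:
  ∫_0^5 −u''(x) v(x) dx = ∫_0^5 f(x) v(x) dx.
Integrate the LHS by parts once:
  ∫_0^5 −u'' v dx = −[u'(x) v(x)]_0^5 + ∫_0^5 u'(x) v'(x) dx.
Thus ∫_0^5 u'(x) v'(x) dx = ∫_0^5 f(x) v(x) dx + [u'(x) v(x)]_0^5.
Choose V so that boundary terms are either known or forced to vanish.
u has inhomogeneous Neumann u'(0) = 1, u'(5) = -2. [u' v]_0^5 = (-2)·v(5) − (1)·v(0) = − 2·v(5) − v(0). Take V = H^1(0, 5); boundary term becomes part of RHS.
Weak formulation: find u (satisfying any essential BC) such that ∫_0^5 u'(x) v'(x) dx = ∫_0^5 f v dx − 2·v(5) − v(0) for all v ∈ V (Neumann data are natural BCs: they enter the RHS as boundary terms).
Substituting f(x) = 2*cos(2*π*x/5) + 3/5, the right-hand side is ∫_0^5 (2*cos(2*π*x/5) + 3/5) v dx − 2·v(5) − v(0).
Compatibility check (pure Neumann): taking v ≡ 1 ∈ V gives 0 = ∫_0^5 f dx + (-2) − (1), i.e. ∫_0^5 f dx must equal u'(0) − u'(5) = 3. Indeed ∫_0^5 (2*cos(2*π*x/5) + 3/5) dx = 3, so the data are compatible. The solution is then unique only up to an additive constant (fix it e.g. by requiring ∫_0^5 u dx = 0).


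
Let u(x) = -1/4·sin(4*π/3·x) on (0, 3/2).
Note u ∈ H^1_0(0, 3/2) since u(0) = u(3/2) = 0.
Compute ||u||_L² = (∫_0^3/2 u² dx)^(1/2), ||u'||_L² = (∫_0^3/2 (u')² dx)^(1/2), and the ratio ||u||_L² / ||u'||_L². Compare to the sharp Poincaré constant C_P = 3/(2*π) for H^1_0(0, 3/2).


||u||_L² / ||u'||_L² = 3/(4*π) < C_P = 3/(2*π).

u(x) = -1/4·sin(4*π/3·x), so u'(x) = -π*cos(4*π*x/3)/3.
Writing u(x) = A·sin(kπx/L) with A = -1/4 and k = 2, use ∫_0^L sin²(kπx/L) dx = L/2 and ∫_0^L cos²(kπx/L) dx = L/2.
u² = 1/16·sin²(4*π/3·x) and (u')² = π^2/9·cos²(4*π/3·x), and each of sin², cos² integrates to L/2 = 3/4 over (0, 3/2).
∫_0^3/2 u² dx = 3/64, so ||u||_L² = sqrt(3)/8.
∫_0^3/2 (u')² dx = π^2/12, so ||u'||_L² = sqrt(3)*π/6.
Ratio ||u||_L² / ||u'||_L² = 3/(4*π).
Sharp Poincaré constant on H^1_0(0, 3/2) is C_P = L/π = 3/(2*π), achieved by sin(2*π/3·x).
This is the k = 2 harmonic; the ratio L/(kπ) is strictly less than C_P = L/π, consistent with the sharp inequality ||u||_L² ≤ C_P ||u'||_L².


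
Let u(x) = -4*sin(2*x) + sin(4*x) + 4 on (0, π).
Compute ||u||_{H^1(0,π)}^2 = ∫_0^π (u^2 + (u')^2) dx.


||u||_{H^1(0,π)}^2 = 129*π/2

u'(x) = -8*cos(2*x) + 4*cos(4*x).
Expand u² and (u')² and integrate term by term on (0, π), using: for integers n ≥ 1, ∫_0^π sin²(nx) dx = ∫_0^π cos²(nx) dx = π/2; for n ≠ n', ∫_0^π sin(nx)sin(n'x) dx = ∫_0^π cos(nx)cos(n'x) dx = 0; and by product-to-sum, ∫_0^π sin(nx)cos(n'x) dx = ½∫_0^π [sin((n+n')x) + sin((n−n')x)] dx, which is 0 when n+n' is even and 2n/(n²−n'²) when n+n' is odd (it need not vanish on (0, π)). For the constant mode: ∫_0^π 1 dx = π, ∫_0^π cos(nx) dx = 0, ∫_0^π sin(nx) dx = (1−(−1)^n)/n.
  u² squared terms: (4)²·∫1 dx = 16·π = 16*π;  (-4)²·∫sin(2x)² dx = 16·π/2 = 8*π;  (1)²·∫sin(4x)² dx = 1·π/2 = π/2.
  u² cross terms: 2·(4)·(-4)·∫1·sin(2x) dx = -32·(0) = 0;  2·(4)·(1)·∫1·sin(4x) dx = 8·(0) = 0;  2·(-4)·(1)·∫sin(2x)·sin(4x) dx = -8·(0) = 0.
  So ∫_0^π u² dx = 16*π + 8*π + π/2 + 0 + 0 + 0 = 49*π/2.
  (u')² squared terms: (-8)²·∫cos(2x)² dx = 64·π/2 = 32*π;  (4)²·∫cos(4x)² dx = 16·π/2 = 8*π.
  (u')² cross terms: 2·(-8)·(4)·∫cos(2x)·cos(4x) dx = -64·(0) = 0.
  So ∫_0^π (u')² dx = 32*π + 8*π + 0 = 40*π.
||u||_{H^1}^2 = (49*π/2) + (40*π) = 129*π/2.


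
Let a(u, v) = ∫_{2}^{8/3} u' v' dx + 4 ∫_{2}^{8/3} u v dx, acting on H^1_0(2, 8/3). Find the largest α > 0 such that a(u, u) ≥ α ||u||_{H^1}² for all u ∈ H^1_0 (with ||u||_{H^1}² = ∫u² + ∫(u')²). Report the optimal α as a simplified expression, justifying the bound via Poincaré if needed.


α = 1

Coercivity of a(·,·) on H^1_0(2, 8/3) means a(u, u) ≥ α ||u||_{H^1}² for every u ∈ H^1_0.
The interval has length L = 2/3, and Poincaré/coercivity depend only on L. Here a(u, u) = ∫(u')² + (4)·∫u².
Here c = 4 ≥ 1, so a(u,u) = ∫(u')² + c∫u² ≥ ∫(u')² + ∫u² = ||u||_{H^1}², i.e. α = 1 works. No larger α is possible: a(u,u) ≥ α||u||_{H^1}² means (1−α)∫(u')² ≥ (α−c)∫u², and for the modes u_n = sin(nπ(x−x₀)/L) (x₀ the left endpoint) one has ∫u_n²/∫(u_n')² = (L/(nπ))² → 0, so a(u_n,u_n)/||u_n||_{H^1}² → 1. Hence the optimal constant is α = 1.
Therefore α = 1.


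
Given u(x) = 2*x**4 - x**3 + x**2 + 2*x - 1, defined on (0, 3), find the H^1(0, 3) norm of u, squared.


||u||_{H^1}^2 = 842799/35

The H^1 norm (squared) on an interval (0, L) is
  ||u||_{H^1}^2 = ∫_0^L u(x)^2 dx + ∫_0^L u'(x)^2 dx.
Compute u'(x) = 8*x**3 - 3*x**2 + 2*x + 2.
Then u(x)^2 = 4*x**8 - 4*x**7 + 5*x**6 + 6*x**5 - 7*x**4 + 6*x**3 + 2*x**2 - 4*x + 1 and u'(x)^2 = 64*x**6 - 48*x**5 + 41*x**4 + 20*x**3 - 8*x**2 + 8*x + 4.
Integrate each monomial from 0 to 3 using ∫_0^3 c·x^n dx = c·3^(n+1)/(n+1):
  ∫_0^3 u(x)^2 dx = ∫_0^3 (4*x^8 - 4*x^7 + 5*x^6 + 6*x^5 - 7*x^4 + 6*x^3 + 2*x^2 - 4*x + 1) dx. Term by term:
    ∫_0^3 4*x^8 dx = 8748;  ∫_0^3 -4*x^7 dx = -6561/2;  ∫_0^3 5*x^6 dx = 10935/7;
    ∫_0^3 6*x^5 dx = 729;  ∫_0^3 -7*x^4 dx = -1701/5;  ∫_0^3 6*x^3 dx = 243/2;
    ∫_0^3 2*x^2 dx = 18;  ∫_0^3 -4*x dx = -18;  ∫_0^3 1 dx = 3.
  Sum: 8748 − 6561/2 + 10935/7 + 729 − 1701/5 + 243/2 + 18 − 18 + 3 = 264003/35.
  ∫_0^3 u'(x)^2 dx = ∫_0^3 (64*x^6 - 48*x^5 + 41*x^4 + 20*x^3 - 8*x^2 + 8*x + 4) dx. Term by term:
    ∫_0^3 64*x^6 dx = 139968/7;  ∫_0^3 -48*x^5 dx = -5832;  ∫_0^3 41*x^4 dx = 9963/5;
    ∫_0^3 20*x^3 dx = 405;  ∫_0^3 -8*x^2 dx = -72;  ∫_0^3 8*x dx = 36;
    ∫_0^3 4 dx = 12.
  Sum: 139968/7 − 5832 + 9963/5 + 405 − 72 + 36 + 12 = 578796/35.
Adding: ||u||_{H^1}^2 = 264003/35 + 578796/35 = 842799/35.


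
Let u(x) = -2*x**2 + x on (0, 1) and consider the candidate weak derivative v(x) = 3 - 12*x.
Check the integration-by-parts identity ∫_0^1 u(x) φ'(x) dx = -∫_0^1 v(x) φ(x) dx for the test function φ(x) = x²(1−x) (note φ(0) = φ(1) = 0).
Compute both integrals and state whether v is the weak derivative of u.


LHS = 7/60, RHS = 7/20. No, v is not the weak derivative of u.

u(x) = -2*x**2 + x, classical derivative u'(x) = 1 - 4*x.
φ(x) = x²(1−x), so φ'(x) = x*(2 - 3*x).
Note φ(0) = φ(1) = 0, so the boundary term u·φ vanishes.
LHS = ∫_0^1 u(x) φ'(x) dx = ∫_0^1 (6*x^4 - 7*x^3 + 2*x^2) dx. Term by term:
  ∫_0^1 6*x^4 dx = 6/5;  ∫_0^1 -7*x^3 dx = -7/4;  ∫_0^1 2*x^2 dx = 2/3.
Sum: 6/5 − 7/4 + 2/3 = 7/60.
So LHS = 7/60.
∫_0^1 v(x) φ(x) dx = ∫_0^1 (12*x^4 - 15*x^3 + 3*x^2) dx. Term by term:
  ∫_0^1 12*x^4 dx = 12/5;  ∫_0^1 -15*x^3 dx = -15/4;  ∫_0^1 3*x^2 dx = 1.
Sum: 12/5 − 15/4 + 1 = -7/20.
So RHS = -∫_0^1 v(x) φ(x) dx = 7/20.
LHS − RHS = -7/30 ≠ 0, so the identity fails.
(For a valid weak derivative the identity must hold for EVERY test function, in particular this one. The failure shows v is NOT the weak derivative of u.)
Correct weak derivative would be u'(x) = 1 - 4*x.


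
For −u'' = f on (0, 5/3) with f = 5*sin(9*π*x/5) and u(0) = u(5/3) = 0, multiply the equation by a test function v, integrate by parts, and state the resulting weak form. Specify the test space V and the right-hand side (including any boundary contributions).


V = H^1_0(0, 5/3) (so v(0) = v(5/3) = 0); weak form: ∫_0^5/3 u'v' dx = ∫_0^5/3 (5*sin(9*π*x/5)) v dx for all v ∈ V.

Multiply both sides by a test function v and integrate from 0 to 5/3:
  ∫_0^5/3 −u''(x) v(x) dx = ∫_0^5/3 f(x) v(x) dx.
Integrate the LHS by parts once:
  ∫_0^5/3 −u'' v dx = −[u'(x) v(x)]_0^5/3 + ∫_0^5/3 u'(x) v'(x) dx.
Thus ∫_0^5/3 u'(x) v'(x) dx = ∫_0^5/3 f(x) v(x) dx + [u'(x) v(x)]_0^5/3.
Choose V so that boundary terms are either known or forced to vanish.
u is Dirichlet: u(0) = u(5/3) = 0. Let V = H^1_0(0, 5/3); then v(0) = v(5/3) = 0, and [u' v]_0^5/3 = 0.
Weak formulation: find u (satisfying any essential BC) such that ∫_0^5/3 u'(x) v'(x) dx = ∫_0^5/3 f v dx for all v ∈ V.
Substituting f(x) = 5*sin(9*π*x/5), the right-hand side is ∫_0^5/3 (5*sin(9*π*x/5)) v dx.


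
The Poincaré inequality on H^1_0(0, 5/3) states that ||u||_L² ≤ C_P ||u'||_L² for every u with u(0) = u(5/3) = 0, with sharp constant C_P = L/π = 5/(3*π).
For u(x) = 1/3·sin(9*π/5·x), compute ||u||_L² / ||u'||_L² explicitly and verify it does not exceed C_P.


||u||_L² / ||u'||_L² = 5/(9*π) < C_P = 5/(3*π).

u(x) = 1/3·sin(9*π/5·x), so u'(x) = 3*π*cos(9*π*x/5)/5.
Writing u(x) = A·sin(kπx/L) with A = 1/3 and k = 3, use ∫_0^L sin²(kπx/L) dx = L/2 and ∫_0^L cos²(kπx/L) dx = L/2.
u² = 1/9·sin²(9*π/5·x) and (u')² = 9*π^2/25·cos²(9*π/5·x), and each of sin², cos² integrates to L/2 = 5/6 over (0, 5/3).
∫_0^5/3 u² dx = 5/54, so ||u||_L² = sqrt(30)/18.
∫_0^5/3 (u')² dx = 3*π^2/10, so ||u'||_L² = sqrt(30)*π/10.
Ratio ||u||_L² / ||u'||_L² = 5/(9*π).
Sharp Poincaré constant on H^1_0(0, 5/3) is C_P = L/π = 5/(3*π), achieved by sin(3*π/5·x).
This is the k = 3 harmonic; the ratio L/(kπ) is strictly less than C_P = L/π, consistent with the sharp inequality ||u||_L² ≤ C_P ||u'||_L².


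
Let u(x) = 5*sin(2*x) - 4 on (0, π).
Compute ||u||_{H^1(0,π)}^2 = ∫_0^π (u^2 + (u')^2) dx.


||u||_{H^1(0,π)}^2 = 157*π/2

u'(x) = 10*cos(2*x).
Expand u² and (u')² and integrate term by term on (0, π), using: for integers n ≥ 1, ∫_0^π sin²(nx) dx = ∫_0^π cos²(nx) dx = π/2; for n ≠ n', ∫_0^π sin(nx)sin(n'x) dx = ∫_0^π cos(nx)cos(n'x) dx = 0; and by product-to-sum, ∫_0^π sin(nx)cos(n'x) dx = ½∫_0^π [sin((n+n')x) + sin((n−n')x)] dx, which is 0 when n+n' is even and 2n/(n²−n'²) when n+n' is odd (it need not vanish on (0, π)). For the constant mode: ∫_0^π 1 dx = π, ∫_0^π cos(nx) dx = 0, ∫_0^π sin(nx) dx = (1−(−1)^n)/n.
  u² squared terms: (-4)²·∫1 dx = 16·π = 16*π;  (5)²·∫sin(2x)² dx = 25·π/2 = 25*π/2.
  u² cross terms: 2·(-4)·(5)·∫1·sin(2x) dx = -40·(0) = 0.
  So ∫_0^π u² dx = 16*π + 25*π/2 + 0 = 57*π/2.
  (u')² squared terms: (10)²·∫cos(2x)² dx = 100·π/2 = 50*π.
  So ∫_0^π (u')² dx = 50*π.
||u||_{H^1}^2 = (57*π/2) + (50*π) = 157*π/2.


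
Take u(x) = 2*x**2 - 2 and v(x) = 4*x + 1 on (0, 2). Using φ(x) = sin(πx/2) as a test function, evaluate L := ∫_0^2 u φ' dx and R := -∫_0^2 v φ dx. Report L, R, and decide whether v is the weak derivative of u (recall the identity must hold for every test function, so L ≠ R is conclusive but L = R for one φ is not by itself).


LHS = -16/π, RHS = -20/π. No, v is not the weak derivative of u.

u(x) = 2*x**2 - 2, classical derivative u'(x) = 4*x.
φ(x) = sin(πx/2), so φ'(x) = π*cos(π*x/2)/2.
Note φ(0) = φ(2) = 0, so the boundary term u·φ vanishes.
LHS = ∫_0^2 u(x) φ'(x) dx = ∫_0^2 (π*x^2*cos(π*x/2) - π*cos(π*x/2)) dx. Term by term:
  ∫_0^2 -π*cos(π*x/2) dx = 0;  ∫_0^2 π*x^2*cos(π*x/2) dx = -16/π.
Sum: 0 − 16/π = -16/π.
So LHS = -16/π.
∫_0^2 v(x) φ(x) dx = ∫_0^2 (4*x*sin(π*x/2) + sin(π*x/2)) dx. Term by term:
  ∫_0^2 4*x*sin(π*x/2) dx = 16/π;  ∫_0^2 sin(π*x/2) dx = 4/π.
Sum: 16/π + 4/π = 20/π.
So RHS = -∫_0^2 v(x) φ(x) dx = -20/π.
LHS − RHS = 4/π ≠ 0, so the identity fails.
(For a valid weak derivative the identity must hold for EVERY test function, in particular this one. The failure shows v is NOT the weak derivative of u.)
Correct weak derivative would be u'(x) = 4*x.


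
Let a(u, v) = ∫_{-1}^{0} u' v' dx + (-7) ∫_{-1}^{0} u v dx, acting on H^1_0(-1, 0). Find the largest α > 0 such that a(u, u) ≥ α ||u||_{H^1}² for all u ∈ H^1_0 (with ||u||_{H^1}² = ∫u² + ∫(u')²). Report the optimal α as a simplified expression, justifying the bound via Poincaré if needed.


α = (-7 + π^2)/(1 + π^2)

Coercivity of a(·,·) on H^1_0(-1, 0) means a(u, u) ≥ α ||u||_{H^1}² for every u ∈ H^1_0.
The interval has length L = 1, and Poincaré/coercivity depend only on L. Here a(u, u) = ∫(u')² + (-7)·∫u².
Here c = -7 < 0 with |c| < (π/L)² = π^2, so coercivity still holds. The condition a(u,u) ≥ α||u||_{H^1}² reads (1−α)∫(u')² ≥ (α−c)∫u². Any admissible α is ≤ 1 (rapidly oscillating u have ∫u²/∫(u')² → 0), and α = 1 would force 0 ≥ (1−c)∫u², impossible since c < 1; so 1−α > 0. By the sharp Poincaré inequality on H^1_0 of an interval of length L, ∫(u')² ≥ (π/L)²∫u² with equality for the first sine mode sin(π(x−x₀)/L) (x₀ the left endpoint), so the inequality holds for all u iff (1−α)(π/L)² ≥ α − c, i.e. α ≤ ((π/L)² + c)/((π/L)² + 1) = (1 + c(L/π)²)/(1 + (L/π)²). (Direct route, valid since c ≤ 0: Poincaré gives c∫u² ≥ c(L/π)²∫(u')², so a(u,u) ≥ (1 + c(L/π)²)∫(u')², while ||u||_{H^1}² ≤ (1 + (L/π)²)∫(u')²; dividing yields the same α.) With (π/L)² = π^2 and c = -7, the largest admissible constant is α = ((π/L)² + c)/((π/L)² + 1).
Simplifying, α = (-7 + π^2)/(1 + π^2).


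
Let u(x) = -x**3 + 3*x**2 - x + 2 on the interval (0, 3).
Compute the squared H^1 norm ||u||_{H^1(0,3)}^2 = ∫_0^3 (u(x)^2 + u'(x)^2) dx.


||u||_{H^1}^2 = 867/14

The H^1 norm (squared) on an interval (0, L) is
  ||u||_{H^1}^2 = ∫_0^L u(x)^2 dx + ∫_0^L u'(x)^2 dx.
Compute u'(x) = -3*x**2 + 6*x - 1.
Then u(x)^2 = x**6 - 6*x**5 + 11*x**4 - 10*x**3 + 13*x**2 - 4*x + 4 and u'(x)^2 = 9*x**4 - 36*x**3 + 42*x**2 - 12*x + 1.
Integrate each monomial from 0 to 3 using ∫_0^3 c·x^n dx = c·3^(n+1)/(n+1):
  ∫_0^3 u(x)^2 dx = ∫_0^3 (x^6 - 6*x^5 + 11*x^4 - 10*x^3 + 13*x^2 - 4*x + 4) dx. Term by term:
    ∫_0^3 x^6 dx = 2187/7;  ∫_0^3 -6*x^5 dx = -729;  ∫_0^3 11*x^4 dx = 2673/5;
    ∫_0^3 -10*x^3 dx = -405/2;  ∫_0^3 13*x^2 dx = 117;  ∫_0^3 -4*x dx = -18;
    ∫_0^3 4 dx = 12.
  Sum: 2187/7 − 729 + 2673/5 − 405/2 + 117 − 18 + 12 = 1857/70.
  ∫_0^3 u'(x)^2 dx = ∫_0^3 (9*x^4 - 36*x^3 + 42*x^2 - 12*x + 1) dx. Term by term:
    ∫_0^3 9*x^4 dx = 2187/5;  ∫_0^3 -36*x^3 dx = -729;  ∫_0^3 42*x^2 dx = 378;
    ∫_0^3 -12*x dx = -54;  ∫_0^3 1 dx = 3.
  Sum: 2187/5 − 729 + 378 − 54 + 3 = 177/5.
Adding: ||u||_{H^1}^2 = 1857/70 + 177/5 = 867/14.


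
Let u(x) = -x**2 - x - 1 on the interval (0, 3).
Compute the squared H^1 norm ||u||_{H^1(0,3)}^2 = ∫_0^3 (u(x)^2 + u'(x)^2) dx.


||u||_{H^1}^2 = 1851/10

The H^1 norm (squared) on an interval (0, L) is
  ||u||_{H^1}^2 = ∫_0^L u(x)^2 dx + ∫_0^L u'(x)^2 dx.
Compute u'(x) = -2*x - 1.
Then u(x)^2 = x**4 + 2*x**3 + 3*x**2 + 2*x + 1 and u'(x)^2 = 4*x**2 + 4*x + 1.
Integrate each monomial from 0 to 3 using ∫_0^3 c·x^n dx = c·3^(n+1)/(n+1):
  ∫_0^3 u(x)^2 dx = ∫_0^3 (x^4 + 2*x^3 + 3*x^2 + 2*x + 1) dx. Term by term:
    ∫_0^3 x^4 dx = 243/5;  ∫_0^3 2*x^3 dx = 81/2;  ∫_0^3 3*x^2 dx = 27;
    ∫_0^3 2*x dx = 9;  ∫_0^3 1 dx = 3.
  Sum: 243/5 + 81/2 + 27 + 9 + 3 = 1281/10.
  ∫_0^3 u'(x)^2 dx = ∫_0^3 (4*x^2 + 4*x + 1) dx. Term by term:
    ∫_0^3 4*x^2 dx = 36;  ∫_0^3 4*x dx = 18;  ∫_0^3 1 dx = 3.
  Sum: 36 + 18 + 3 = 57.
Adding: ||u||_{H^1}^2 = 1281/10 + 57 = 1851/10.


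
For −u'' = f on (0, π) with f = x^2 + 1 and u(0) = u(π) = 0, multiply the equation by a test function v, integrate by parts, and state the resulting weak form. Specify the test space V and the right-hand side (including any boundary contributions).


V = H^1_0(0, π) (so v(0) = v(π) = 0); weak form: ∫_0^π u'v' dx = ∫_0^π (x^2 + 1) v dx for all v ∈ V.

Multiply both sides by a test function v and integrate from 0 to π:
  ∫_0^π −u''(x) v(x) dx = ∫_0^π f(x) v(x) dx.
Integrate the LHS by parts once:
  ∫_0^π −u'' v dx = −[u'(x) v(x)]_0^π + ∫_0^π u'(x) v'(x) dx.
Thus ∫_0^π u'(x) v'(x) dx = ∫_0^π f(x) v(x) dx + [u'(x) v(x)]_0^π.
Choose V so that boundary terms are either known or forced to vanish.
u is Dirichlet: u(0) = u(π) = 0. Let V = H^1_0(0, π); then v(0) = v(π) = 0, and [u' v]_0^π = 0.
Weak formulation: find u (satisfying any essential BC) such that ∫_0^π u'(x) v'(x) dx = ∫_0^π f v dx for all v ∈ V.
Substituting f(x) = x^2 + 1, the right-hand side is ∫_0^π (x^2 + 1) v dx.


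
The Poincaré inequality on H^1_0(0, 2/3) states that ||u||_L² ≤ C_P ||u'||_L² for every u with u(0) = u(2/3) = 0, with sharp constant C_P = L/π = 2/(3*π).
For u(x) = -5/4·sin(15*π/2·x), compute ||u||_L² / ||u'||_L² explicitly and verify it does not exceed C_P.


||u||_L² / ||u'||_L² = 2/(15*π) < C_P = 2/(3*π).

u(x) = -5/4·sin(15*π/2·x), so u'(x) = -75*π*cos(15*π*x/2)/8.
Writing u(x) = A·sin(kπx/L) with A = -5/4 and k = 5, use ∫_0^L sin²(kπx/L) dx = L/2 and ∫_0^L cos²(kπx/L) dx = L/2.
u² = 25/16·sin²(15*π/2·x) and (u')² = 5625*π^2/64·cos²(15*π/2·x), and each of sin², cos² integrates to L/2 = 1/3 over (0, 2/3).
∫_0^2/3 u² dx = 25/48, so ||u||_L² = 5*sqrt(3)/12.
∫_0^2/3 (u')² dx = 1875*π^2/64, so ||u'||_L² = 25*sqrt(3)*π/8.
Ratio ||u||_L² / ||u'||_L² = 2/(15*π).
Sharp Poincaré constant on H^1_0(0, 2/3) is C_P = L/π = 2/(3*π), achieved by sin(3*π/2·x).
This is the k = 5 harmonic; the ratio L/(kπ) is strictly less than C_P = L/π, consistent with the sharp inequality ||u||_L² ≤ C_P ||u'||_L².


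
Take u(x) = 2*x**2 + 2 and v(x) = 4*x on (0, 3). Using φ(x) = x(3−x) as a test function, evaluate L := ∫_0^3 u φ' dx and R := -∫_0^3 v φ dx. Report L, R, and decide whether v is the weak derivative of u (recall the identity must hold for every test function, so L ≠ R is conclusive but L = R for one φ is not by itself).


LHS = -27, RHS = -27. Yes, v = u' weakly.

u(x) = 2*x**2 + 2, classical derivative u'(x) = 4*x.
φ(x) = x(3−x), so φ'(x) = 3 - 2*x.
Note φ(0) = φ(3) = 0, so the boundary term u·φ vanishes.
LHS = ∫_0^3 u(x) φ'(x) dx = ∫_0^3 (-4*x^3 + 6*x^2 - 4*x + 6) dx. Term by term:
  ∫_0^3 -4*x^3 dx = -81;  ∫_0^3 6*x^2 dx = 54;  ∫_0^3 -4*x dx = -18;
  ∫_0^3 6 dx = 18.
Sum: -81 + 54 − 18 + 18 = -27.
So LHS = -27.
∫_0^3 v(x) φ(x) dx = ∫_0^3 (-4*x^3 + 12*x^2) dx. Term by term:
  ∫_0^3 -4*x^3 dx = -81;  ∫_0^3 12*x^2 dx = 108.
Sum: -81 + 108 = 27.
So RHS = -∫_0^3 v(x) φ(x) dx = -27.
LHS = RHS, so the identity holds for this test φ.
Moreover u is smooth here and v(x) = u'(x) = 4*x pointwise, so the identity holds for every test function. Hence v is the weak derivative of u.


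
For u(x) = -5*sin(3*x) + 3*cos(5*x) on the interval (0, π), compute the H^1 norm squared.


||u||_{H^1(0,π)}^2 = 242*π

u'(x) = -15*sin(5*x) - 15*cos(3*x).
Expand u² and (u')² and integrate term by term on (0, π), using: for integers n ≥ 1, ∫_0^π sin²(nx) dx = ∫_0^π cos²(nx) dx = π/2; for n ≠ n', ∫_0^π sin(nx)sin(n'x) dx = ∫_0^π cos(nx)cos(n'x) dx = 0; and by product-to-sum, ∫_0^π sin(nx)cos(n'x) dx = ½∫_0^π [sin((n+n')x) + sin((n−n')x)] dx, which is 0 when n+n' is even and 2n/(n²−n'²) when n+n' is odd (it need not vanish on (0, π)).
  u² squared terms: (-5)²·∫sin(3x)² dx = 25·π/2 = 25*π/2;  (3)²·∫cos(5x)² dx = 9·π/2 = 9*π/2.
  u² cross terms: 2·(-5)·(3)·∫sin(3x)·cos(5x) dx = -30·(0) = 0.
  So ∫_0^π u² dx = 25*π/2 + 9*π/2 + 0 = 17*π.
  (u')² squared terms: (-15)²·∫cos(3x)² dx = 225·π/2 = 225*π/2;  (-15)²·∫sin(5x)² dx = 225·π/2 = 225*π/2.
  (u')² cross terms: 2·(-15)·(-15)·∫cos(3x)·sin(5x) dx = 450·(0) = 0.
  So ∫_0^π (u')² dx = 225*π/2 + 225*π/2 + 0 = 225*π.
||u||_{H^1}^2 = (17*π) + (225*π) = 242*π.


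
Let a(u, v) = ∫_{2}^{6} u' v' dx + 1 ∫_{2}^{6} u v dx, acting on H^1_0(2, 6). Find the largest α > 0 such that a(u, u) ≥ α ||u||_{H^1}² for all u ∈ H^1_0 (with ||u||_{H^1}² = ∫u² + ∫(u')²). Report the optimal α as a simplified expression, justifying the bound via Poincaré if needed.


α = 1

Coercivity of a(·,·) on H^1_0(2, 6) means a(u, u) ≥ α ||u||_{H^1}² for every u ∈ H^1_0.
The interval has length L = 4, and Poincaré/coercivity depend only on L. Here a(u, u) = ∫(u')² + (1)·∫u².
Here c = 1 ≥ 1, so a(u,u) = ∫(u')² + c∫u² ≥ ∫(u')² + ∫u² = ||u||_{H^1}², i.e. α = 1 works. No larger α is possible: a(u,u) ≥ α||u||_{H^1}² means (1−α)∫(u')² ≥ (α−c)∫u², and for the modes u_n = sin(nπ(x−x₀)/L) (x₀ the left endpoint) one has ∫u_n²/∫(u_n')² = (L/(nπ))² → 0, so a(u_n,u_n)/||u_n||_{H^1}² → 1. Hence the optimal constant is α = 1.
Therefore α = 1.


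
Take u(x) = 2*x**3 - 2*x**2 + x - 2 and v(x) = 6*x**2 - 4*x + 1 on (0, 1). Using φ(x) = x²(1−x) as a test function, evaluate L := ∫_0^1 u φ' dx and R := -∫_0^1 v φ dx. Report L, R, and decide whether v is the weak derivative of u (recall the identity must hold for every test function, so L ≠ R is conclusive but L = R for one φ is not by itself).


LHS = -1/12, RHS = -1/12. Yes, v = u' weakly.

u(x) = 2*x**3 - 2*x**2 + x - 2, classical derivative u'(x) = 6*x**2 - 4*x + 1.
φ(x) = x²(1−x), so φ'(x) = x*(2 - 3*x).
Note φ(0) = φ(1) = 0, so the boundary term u·φ vanishes.
LHS = ∫_0^1 u(x) φ'(x) dx = ∫_0^1 (-6*x^5 + 10*x^4 - 7*x^3 + 8*x^2 - 4*x) dx. Term by term:
  ∫_0^1 -6*x^5 dx = -1;  ∫_0^1 10*x^4 dx = 2;  ∫_0^1 -7*x^3 dx = -7/4;
  ∫_0^1 8*x^2 dx = 8/3;  ∫_0^1 -4*x dx = -2.
Sum: -1 + 2 − 7/4 + 8/3 − 2 = -1/12.
So LHS = -1/12.
∫_0^1 v(x) φ(x) dx = ∫_0^1 (-6*x^5 + 10*x^4 - 5*x^3 + x^2) dx. Term by term:
  ∫_0^1 -6*x^5 dx = -1;  ∫_0^1 10*x^4 dx = 2;  ∫_0^1 -5*x^3 dx = -5/4;
  ∫_0^1 x^2 dx = 1/3.
Sum: -1 + 2 − 5/4 + 1/3 = 1/12.
So RHS = -∫_0^1 v(x) φ(x) dx = -1/12.
LHS = RHS, so the identity holds for this test φ.
Moreover u is smooth here and v(x) = u'(x) = 6*x**2 - 4*x + 1 pointwise, so the identity holds for every test function. Hence v is the weak derivative of u.


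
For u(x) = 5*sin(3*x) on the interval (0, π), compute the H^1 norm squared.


||u||_{H^1(0,π)}^2 = 125*π

u'(x) = 15*cos(3*x).
Expand u² and (u')² and integrate term by term on (0, π), using: for integers n ≥ 1, ∫_0^π sin²(nx) dx = ∫_0^π cos²(nx) dx = π/2; for n ≠ n', ∫_0^π sin(nx)sin(n'x) dx = ∫_0^π cos(nx)cos(n'x) dx = 0; and by product-to-sum, ∫_0^π sin(nx)cos(n'x) dx = ½∫_0^π [sin((n+n')x) + sin((n−n')x)] dx, which is 0 when n+n' is even and 2n/(n²−n'²) when n+n' is odd (it need not vanish on (0, π)).
  u² squared terms: (5)²·∫sin(3x)² dx = 25·π/2 = 25*π/2.
  So ∫_0^π u² dx = 25*π/2.
  (u')² squared terms: (15)²·∫cos(3x)² dx = 225·π/2 = 225*π/2.
  So ∫_0^π (u')² dx = 225*π/2.
||u||_{H^1}^2 = (25*π/2) + (225*π/2) = 125*π.


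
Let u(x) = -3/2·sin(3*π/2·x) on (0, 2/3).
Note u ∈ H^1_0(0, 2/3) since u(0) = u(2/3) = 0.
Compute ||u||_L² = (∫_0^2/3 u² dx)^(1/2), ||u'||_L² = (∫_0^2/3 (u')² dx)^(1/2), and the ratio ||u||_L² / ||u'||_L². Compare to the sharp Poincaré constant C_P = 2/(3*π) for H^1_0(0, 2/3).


||u||_L² / ||u'||_L² = 2/(3*π) = C_P.

u(x) = -3/2·sin(3*π/2·x), so u'(x) = -9*π*cos(3*π*x/2)/4.
Writing u(x) = A·sin(kπx/L) with A = -3/2 and k = 1, use ∫_0^L sin²(kπx/L) dx = L/2 and ∫_0^L cos²(kπx/L) dx = L/2.
u² = 9/4·sin²(3*π/2·x) and (u')² = 81*π^2/16·cos²(3*π/2·x), and each of sin², cos² integrates to L/2 = 1/3 over (0, 2/3).
∫_0^2/3 u² dx = 3/4, so ||u||_L² = sqrt(3)/2.
∫_0^2/3 (u')² dx = 27*π^2/16, so ||u'||_L² = 3*sqrt(3)*π/4.
Ratio ||u||_L² / ||u'||_L² = 2/(3*π).
Sharp Poincaré constant on H^1_0(0, 2/3) is C_P = L/π = 2/(3*π), achieved by sin(3*π/2·x).
This is the k = 1 eigenfunction (up to amplitude), so the ratio equals the sharp Poincaré constant exactly.


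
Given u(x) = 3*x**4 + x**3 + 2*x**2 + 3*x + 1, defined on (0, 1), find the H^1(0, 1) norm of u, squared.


||u||_{H^1}^2 = 55529/420

The H^1 norm (squared) on an interval (0, L) is
  ||u||_{H^1}^2 = ∫_0^L u(x)^2 dx + ∫_0^L u'(x)^2 dx.
Compute u'(x) = 12*x**3 + 3*x**2 + 4*x + 3.
Then u(x)^2 = 9*x**8 + 6*x**7 + 13*x**6 + 22*x**5 + 16*x**4 + 14*x**3 + 13*x**2 + 6*x + 1 and u'(x)^2 = 144*x**6 + 72*x**5 + 105*x**4 + 96*x**3 + 34*x**2 + 24*x + 9.
Integrate each monomial from 0 to 1 using ∫_0^1 c·x^n dx = c·1^(n+1)/(n+1):
  ∫_0^1 u(x)^2 dx = ∫_0^1 (9*x^8 + 6*x^7 + 13*x^6 + 22*x^5 + 16*x^4 + 14*x^3 + 13*x^2 + 6*x + 1) dx. Term by term:
    ∫_0^1 9*x^8 dx = 1;  ∫_0^1 6*x^7 dx = 3/4;  ∫_0^1 13*x^6 dx = 13/7;
    ∫_0^1 22*x^5 dx = 11/3;  ∫_0^1 16*x^4 dx = 16/5;  ∫_0^1 14*x^3 dx = 7/2;
    ∫_0^1 13*x^2 dx = 13/3;  ∫_0^1 6*x dx = 3;  ∫_0^1 1 dx = 1.
  Sum: 1 + 3/4 + 13/7 + 11/3 + 16/5 + 7/2 + 13/3 + 3 + 1 = 3123/140.
  ∫_0^1 u'(x)^2 dx = ∫_0^1 (144*x^6 + 72*x^5 + 105*x^4 + 96*x^3 + 34*x^2 + 24*x + 9) dx. Term by term:
    ∫_0^1 144*x^6 dx = 144/7;  ∫_0^1 72*x^5 dx = 12;  ∫_0^1 105*x^4 dx = 21;
    ∫_0^1 96*x^3 dx = 24;  ∫_0^1 34*x^2 dx = 34/3;  ∫_0^1 24*x dx = 12;
    ∫_0^1 9 dx = 9.
  Sum: 144/7 + 12 + 21 + 24 + 34/3 + 12 + 9 = 2308/21.
Adding: ||u||_{H^1}^2 = 3123/140 + 2308/21 = 55529/420.


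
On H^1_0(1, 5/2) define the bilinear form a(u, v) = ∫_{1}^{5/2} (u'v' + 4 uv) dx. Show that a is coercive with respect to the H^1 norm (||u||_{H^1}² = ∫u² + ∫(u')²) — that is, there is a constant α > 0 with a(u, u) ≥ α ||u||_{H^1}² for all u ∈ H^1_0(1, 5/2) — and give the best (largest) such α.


α = 1

Coercivity of a(·,·) on H^1_0(1, 5/2) means a(u, u) ≥ α ||u||_{H^1}² for every u ∈ H^1_0.
The interval has length L = 3/2, and Poincaré/coercivity depend only on L. Here a(u, u) = ∫(u')² + (4)·∫u².
Here c = 4 ≥ 1, so a(u,u) = ∫(u')² + c∫u² ≥ ∫(u')² + ∫u² = ||u||_{H^1}², i.e. α = 1 works. No larger α is possible: a(u,u) ≥ α||u||_{H^1}² means (1−α)∫(u')² ≥ (α−c)∫u², and for the modes u_n = sin(nπ(x−x₀)/L) (x₀ the left endpoint) one has ∫u_n²/∫(u_n')² = (L/(nπ))² → 0, so a(u_n,u_n)/||u_n||_{H^1}² → 1. Hence the optimal constant is α = 1.
Therefore α = 1.


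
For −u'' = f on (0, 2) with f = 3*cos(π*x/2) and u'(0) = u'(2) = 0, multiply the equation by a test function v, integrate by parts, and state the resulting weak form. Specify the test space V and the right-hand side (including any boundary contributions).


V = H^1(0, 2) (no boundary constraint on v; u is determined up to an additive constant); weak form: ∫_0^2 u'v' dx = ∫_0^2 (3*cos(π*x/2)) v dx for all v ∈ V.

Multiply both sides by a test function v and integrate from 0 to 2:
  ∫_0^2 −u''(x) v(x) dx = ∫_0^2 f(x) v(x) dx.
Integrate the LHS by parts once:
  ∫_0^2 −u'' v dx = −[u'(x) v(x)]_0^2 + ∫_0^2 u'(x) v'(x) dx.
Thus ∫_0^2 u'(x) v'(x) dx = ∫_0^2 f(x) v(x) dx + [u'(x) v(x)]_0^2.
Choose V so that boundary terms are either known or forced to vanish.
u has homogeneous Neumann: u'(0) = u'(2) = 0. So [u' v]_0^2 = 0·v(2) − 0·v(0) = 0 for any v; take V = H^1(0, 2).
Weak formulation: find u (satisfying any essential BC) such that ∫_0^2 u'(x) v'(x) dx = ∫_0^2 f v dx for all v ∈ V (homogeneous Neumann, so boundary terms vanish).
Substituting f(x) = 3*cos(π*x/2), the right-hand side is ∫_0^2 (3*cos(π*x/2)) v dx.
Compatibility check (pure Neumann): taking v ≡ 1 ∈ V gives 0 = ∫_0^2 f dx + (0) − (0), i.e. ∫_0^2 f dx must equal u'(0) − u'(2) = 0. Indeed ∫_0^2 (3*cos(π*x/2)) dx = 0, so the data are compatible. The solution is then unique only up to an additive constant (fix it e.g. by requiring ∫_0^2 u dx = 0).


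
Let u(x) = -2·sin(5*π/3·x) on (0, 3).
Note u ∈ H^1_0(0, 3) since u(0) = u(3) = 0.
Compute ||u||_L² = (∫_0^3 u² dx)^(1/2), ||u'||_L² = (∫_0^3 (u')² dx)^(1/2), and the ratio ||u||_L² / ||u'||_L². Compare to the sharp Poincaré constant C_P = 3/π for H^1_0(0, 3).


||u||_L² / ||u'||_L² = 3/(5*π) < C_P = 3/π.

u(x) = -2·sin(5*π/3·x), so u'(x) = -10*π*cos(5*π*x/3)/3.
Writing u(x) = A·sin(kπx/L) with A = -2 and k = 5, use ∫_0^L sin²(kπx/L) dx = L/2 and ∫_0^L cos²(kπx/L) dx = L/2.
u² = 4·sin²(5*π/3·x) and (u')² = 100*π^2/9·cos²(5*π/3·x), and each of sin², cos² integrates to L/2 = 3/2 over (0, 3).
∫_0^3 u² dx = 6, so ||u||_L² = sqrt(6).
∫_0^3 (u')² dx = 50*π^2/3, so ||u'||_L² = 5*sqrt(6)*π/3.
Ratio ||u||_L² / ||u'||_L² = 3/(5*π).
Sharp Poincaré constant on H^1_0(0, 3) is C_P = L/π = 3/π, achieved by sin(π/3·x).
This is the k = 5 harmonic; the ratio L/(kπ) is strictly less than C_P = L/π, consistent with the sharp inequality ||u||_L² ≤ C_P ||u'||_L².
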